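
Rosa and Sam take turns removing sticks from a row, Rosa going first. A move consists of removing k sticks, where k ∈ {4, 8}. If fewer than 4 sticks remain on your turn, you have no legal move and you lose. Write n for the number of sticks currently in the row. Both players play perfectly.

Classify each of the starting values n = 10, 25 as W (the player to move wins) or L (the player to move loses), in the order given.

Build the W/L table. Terminal = L. A non-terminal position is W if it has a move to some L; otherwise it is L.
n=0: no move → L
n=1: no move → L
n=2: no move → L
n=3: no move → L
n=4: W (go to 0, an L position)
n=5: W (go to 1, an L position)
n=6: W (go to 2, an L position)
n=7: W (go to 3, an L position)
n=8: W (go to 0, an L position)
n=9: W (go to 1, an L position)
n=10: W (go to 2, an L position)
n=11: W (go to 3, an L position)
n=12: L (options 8(W), 4(W) are all W)
n=13: L (options 9(W), 5(W) are all W)
n=14: L (options 10(W), 6(W) are all W)
n=15: L (options 11(W), 7(W) are all W)
n=16: W (go to 12, an L position)
n=17: W (go to 13, an L position)
n=18: W (go to 14, an L position)
n=19: W (go to 15, an L position)
n=20: W (go to 12, an L position)
n=21: W (go to 13, an L position)
n=22: W (go to 14, an L position)
n=23: W (go to 15, an L position)
n=24: L (options 20(W), 16(W) are all W)
n=25: L (options 21(W), 17(W) are all W)

10: W, 25: L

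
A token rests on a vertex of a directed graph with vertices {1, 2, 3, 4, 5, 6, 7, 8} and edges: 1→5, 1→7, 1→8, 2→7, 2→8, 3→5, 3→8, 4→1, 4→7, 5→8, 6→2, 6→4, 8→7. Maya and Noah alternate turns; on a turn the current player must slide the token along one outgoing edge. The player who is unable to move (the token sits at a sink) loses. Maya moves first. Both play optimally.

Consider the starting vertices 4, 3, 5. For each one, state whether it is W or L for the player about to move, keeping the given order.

Build the W/L table. Terminal = L. A non-terminal position is W if it has a move to some L; otherwise it is L.
Every edge goes from a vertex to one that appears earlier in the order 7, 8, 5, 1, 4, 2, 6, 3, so processing vertices in that order labels each vertex after all of its successors.
7: no outgoing edge → L
8: can move to 7, which is L ⇒ W
5: the only move is to 8(W), a W ⇒ L
1: can move to 5, which is L ⇒ W
4: can move to 7, which is L ⇒ W
2: can move to 7, which is L ⇒ W
6: moves to 2(W), 4(W); every one is W ⇒ L
3: can move to 5, which is L ⇒ W

4: W, 3: W, 5: L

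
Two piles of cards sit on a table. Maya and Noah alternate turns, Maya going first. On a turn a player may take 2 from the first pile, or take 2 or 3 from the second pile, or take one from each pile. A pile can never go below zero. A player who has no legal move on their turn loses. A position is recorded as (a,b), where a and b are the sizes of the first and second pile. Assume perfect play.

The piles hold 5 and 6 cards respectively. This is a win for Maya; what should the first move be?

Positions with no move are L. A position that does have a move is losing for the player to move precisely when every available move leads to a winning position for the opponent. Fill in the labels:
No move ever increases a pile, so every position that can arise here has a ≤ 5 and b ≤ 6; it is enough to label the cells with 0 ≤ a ≤ 5 and 0 ≤ b ≤ 6.
Every move lowers a or b (never raises either), so fill the grid row by row in increasing a, and left to right within a row: each cell's successors are then already labelled.
      b=0  b=1  b=2  b=3  b=4  b=5  b=6
a=0:    L    L    W    W    W    L    L
a=1:    L    W    W    W    L    L    W
a=2:    W    W    L    L    W    W    W
a=3:    W    L    L    W    W    W    L
a=4:    L    L    W    W    W    L    L
a=5:    L    W    W    W    L    L    W
Cells with no legal move (terminal, hence L): (0,0), (0,1), (1,0).
The remaining L cells, each justified by listing all of its moves:
(0,5): →(0,3)(W), (0,2)(W) — all W, so L
(0,6): →(0,4)(W), (0,3)(W) — all W, so L
(1,4): →(1,2)(W), (1,1)(W), (0,3)(W) — all W, so L
(1,5): →(1,3)(W), (1,2)(W), (0,4)(W) — all W, so L
(2,2): →(0,2)(W), (2,0)(W), (1,1)(W) — all W, so L
(2,3): →(0,3)(W), (2,1)(W), (2,0)(W), (1,2)(W) — all W, so L
(3,1): →(1,1)(W), (2,0)(W) — all W, so L
(3,2): →(1,2)(W), (3,0)(W), (2,1)(W) — all W, so L
(3,6): →(1,6)(W), (3,4)(W), (3,3)(W), (2,5)(W) — all W, so L
(4,0): →(2,0)(W) only, which is W, so L
(4,1): →(2,1)(W), (3,0)(W) — all W, so L
(4,5): →(2,5)(W), (4,3)(W), (4,2)(W), (3,4)(W) — all W, so L
(4,6): →(2,6)(W), (4,4)(W), (4,3)(W), (3,5)(W) — all W, so L
(5,0): →(3,0)(W) only, which is W, so L
(5,4): →(3,4)(W), (5,2)(W), (5,1)(W), (4,3)(W) — all W, so L
(5,5): →(3,5)(W), (5,3)(W), (5,2)(W), (4,4)(W) — all W, so L
Every other cell has at least one move into one of the L cells above, so it is W.
From (5,6), the L positions reachable in one move are: (3,6), (5,4), (4,5). Any move reaching one of these is winning.

Move to (3,6).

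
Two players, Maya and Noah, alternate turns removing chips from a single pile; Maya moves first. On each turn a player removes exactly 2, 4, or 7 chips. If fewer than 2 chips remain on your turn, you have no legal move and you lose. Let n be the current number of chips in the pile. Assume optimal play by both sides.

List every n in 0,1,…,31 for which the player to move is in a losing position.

0, 1, 6, 9, 12, 15, 18, 21, 24, 27, 30

Positions with no move are L. A position that does have a move is losing for the player to move precisely when every available move leads to a winning position for the opponent. Fill in the labels:
n=0: no move → L
n=1: no move → L
n=2: can move to 0, which is L ⇒ W
n=3: can move to 1, which is L ⇒ W
n=4: can move to 0, which is L ⇒ W
n=5: can move to 1, which is L ⇒ W
n=6: moves to 4(W), 2(W); every one is W ⇒ L
n=7: can move to 0, which is L ⇒ W
n=8: can move to 6, which is L ⇒ W
n=9: moves to 7(W), 5(W), 2(W); every one is W ⇒ L
n=10: can move to 6, which is L ⇒ W
n=11: can move to 9, which is L ⇒ W
n=12: moves to 10(W), 8(W), 5(W); every one is W ⇒ L
n=13: can move to 9, which is L ⇒ W
n=14: can move to 12, which is L ⇒ W
n=15: moves to 13(W), 11(W), 8(W); every one is W ⇒ L
n=16: can move to 12, which is L ⇒ W
n=17: can move to 15, which is L ⇒ W
n=18: moves to 16(W), 14(W), 11(W); every one is W ⇒ L
n=19: can move to 15, which is L ⇒ W
n=20: can move to 18, which is L ⇒ W
n=21: moves to 19(W), 17(W), 14(W); every one is W ⇒ L
n=22: can move to 18, which is L ⇒ W
n=23: can move to 21, which is L ⇒ W
n=24: moves to 22(W), 20(W), 17(W); every one is W ⇒ L
n=25: can move to 21, which is L ⇒ W
n=26: can move to 24, which is L ⇒ W
n=27: moves to 25(W), 23(W), 20(W); every one is W ⇒ L
n=28: can move to 24, which is L ⇒ W
n=29: can move to 27, which is L ⇒ W
n=30: moves to 28(W), 26(W), 23(W); every one is W ⇒ L
n=31: can move to 27, which is L ⇒ W
The losing starting values of n are exactly the entries labelled L in this table (11 of them).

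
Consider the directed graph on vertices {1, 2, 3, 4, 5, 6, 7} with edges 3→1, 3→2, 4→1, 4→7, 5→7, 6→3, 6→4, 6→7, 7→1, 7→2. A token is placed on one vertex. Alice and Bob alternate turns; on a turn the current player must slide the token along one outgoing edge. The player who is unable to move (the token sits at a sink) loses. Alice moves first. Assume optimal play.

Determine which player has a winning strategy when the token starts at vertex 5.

Positions with no move are L. A position that does have a move is losing for the player to move precisely when every available move leads to a winning position for the opponent. Fill in the labels:
Every edge goes from a vertex to one that appears earlier in the order 1, 2, 7, 3, 4, 6, 5, so processing vertices in that order labels each vertex after all of its successors.
1: no outgoing edge → L
2: no outgoing edge → L
7: →2(L), so W
3: →2(L), so W
4: →1(L), so W
6: →4(W), 3(W), 7(W) — all W, so L
5: →7(W) only, which is W, so L
The starting position 5 is L: whatever Alice does, the opponent receives a W position.

Bob wins.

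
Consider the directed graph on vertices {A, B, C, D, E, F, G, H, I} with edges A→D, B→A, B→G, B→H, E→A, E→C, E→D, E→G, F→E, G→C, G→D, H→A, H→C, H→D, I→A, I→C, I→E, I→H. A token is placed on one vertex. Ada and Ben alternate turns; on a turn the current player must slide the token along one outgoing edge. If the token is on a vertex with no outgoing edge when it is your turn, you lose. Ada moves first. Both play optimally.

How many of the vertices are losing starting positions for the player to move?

4

Label each position W (a win for the player to move) or L (a loss). A position with no legal move is L; any other position is W exactly when some move reaches an L, and L when every move reaches a W.
Every edge goes from a vertex to one that appears earlier in the order C, D, A, H, G, E, B, F, I, so processing vertices in that order labels each vertex after all of its successors.
C: no outgoing edge → L
D: no outgoing edge → L
A: W (go to D, an L position)
H: W (go to D, an L position)
G: W (go to D, an L position)
E: W (go to D, an L position)
B: L (options G(W), H(W), A(W) are all W)
F: L (sole option E(W) is W)
I: W (go to C, an L position)
The L vertices are B, C, D, F; that is 4 in all.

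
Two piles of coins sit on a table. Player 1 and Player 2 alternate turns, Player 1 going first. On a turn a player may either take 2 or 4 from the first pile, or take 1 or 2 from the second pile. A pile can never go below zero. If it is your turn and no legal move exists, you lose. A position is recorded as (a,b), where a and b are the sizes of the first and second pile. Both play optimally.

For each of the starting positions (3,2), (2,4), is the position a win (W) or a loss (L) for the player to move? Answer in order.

(3,2): W, (2,4): L

Use the standard recursion: the mover loses at a terminal position; elsewhere, the mover wins exactly when some move hands the opponent an L position.
No move ever increases a pile, so every position that can arise here has a ≤ 3 and b ≤ 4; it is enough to label the cells with 0 ≤ a ≤ 3 and 0 ≤ b ≤ 4.
Every move lowers a or b (never raises either), so fill the grid row by row in increasing a, and left to right within a row: each cell's successors are then already labelled.
      b=0  b=1  b=2  b=3  b=4
a=0:    L    W    W    L    W
a=1:    L    W    W    L    W
a=2:    W    L    W    W    L
a=3:    W    L    W    W    L
Cells with no legal move (terminal, hence L): (0,0), (1,0).
The remaining L cells, each justified by listing all of its moves:
(0,3): →(0,2)(W), (0,1)(W) — all W, so L
(1,3): →(1,2)(W), (1,1)(W) — all W, so L
(2,1): →(0,1)(W), (2,0)(W) — all W, so L
(2,4): →(0,4)(W), (2,3)(W), (2,2)(W) — all W, so L
(3,1): →(1,1)(W), (3,0)(W) — all W, so L
(3,4): →(1,4)(W), (3,3)(W), (3,2)(W) — all W, so L
Every other cell has at least one move into one of the L cells above, so it is W.
(3,2): the move to (3,1) reaches an L cell, so W
(2,4): one of the L cells justified above, so L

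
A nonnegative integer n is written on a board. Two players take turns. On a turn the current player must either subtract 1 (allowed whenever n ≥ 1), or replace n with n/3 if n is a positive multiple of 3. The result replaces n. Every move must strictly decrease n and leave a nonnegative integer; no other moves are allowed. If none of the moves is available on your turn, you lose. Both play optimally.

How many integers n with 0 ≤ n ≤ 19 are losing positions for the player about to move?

10

Positions with no move are L. A position that does have a move is losing for the player to move precisely when every available move leads to a winning position for the opponent. Fill in the labels:
n=0: no move → L
n=1: →0(L), so W
n=2: →1(W) only, which is W, so L
n=3: →2(L), so W
n=4: →3(W) only, which is W, so L
n=5: →4(L), so W
n=6: →2(L), so W
n=7: →6(W) only, which is W, so L
n=8: →7(L), so W
n=9: →3(W), 8(W) — all W, so L
n=10: →9(L), so W
n=11: →10(W) only, which is W, so L
n=12: →4(L), so W
n=13: →12(W) only, which is W, so L
n=14: →13(L), so W
n=15: →5(W), 14(W) — all W, so L
n=16: →15(L), so W
n=17: →16(W) only, which is W, so L
n=18: →17(L), so W
n=19: →18(W) only, which is W, so L
L entries with 0 ≤ n ≤ 19: n = 0, 2, 4, 7, 9, 11, 13, 15, 17, 19; that makes 10.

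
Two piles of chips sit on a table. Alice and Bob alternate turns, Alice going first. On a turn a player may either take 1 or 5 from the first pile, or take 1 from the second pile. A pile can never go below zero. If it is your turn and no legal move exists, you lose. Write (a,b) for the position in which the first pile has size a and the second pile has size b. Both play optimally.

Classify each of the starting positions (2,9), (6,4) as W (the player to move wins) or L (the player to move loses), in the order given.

(2,9): W, (6,4): L

Label each position W (a win for the player to move) or L (a loss). A position with no legal move is L; any other position is W exactly when some move reaches an L, and L when every move reaches a W.
No move ever increases a pile, so every position that can arise here has a ≤ 6 and b ≤ 9; it is enough to label the cells with 0 ≤ a ≤ 6 and 0 ≤ b ≤ 9.
Every move lowers a or b (never raises either), so fill the grid row by row in increasing a, and left to right within a row: each cell's successors are then already labelled.
      b=0  b=1  b=2  b=3  b=4  b=5  b=6  b=7  b=8  b=9
a=0:    L    W    L    W    L    W    L    W    L    W
a=1:    W    L    W    L    W    L    W    L    W    L
a=2:    L    W    L    W    L    W    L    W    L    W
a=3:    W    L    W    L    W    L    W    L    W    L
a=4:    L    W    L    W    L    W    L    W    L    W
a=5:    W    L    W    L    W    L    W    L    W    L
a=6:    L    W    L    W    L    W    L    W    L    W
Cells with no legal move (terminal, hence L): (0,0).
The remaining L cells, each justified by listing all of its moves:
(0,2): the only move is to (0,1)(W), a W ⇒ L
(0,4): the only move is to (0,3)(W), a W ⇒ L
(0,6): the only move is to (0,5)(W), a W ⇒ L
(0,8): the only move is to (0,7)(W), a W ⇒ L
(1,1): moves to (0,1)(W), (1,0)(W); every one is W ⇒ L
(1,3): moves to (0,3)(W), (1,2)(W); every one is W ⇒ L
(1,5): moves to (0,5)(W), (1,4)(W); every one is W ⇒ L
(1,7): moves to (0,7)(W), (1,6)(W); every one is W ⇒ L
(1,9): moves to (0,9)(W), (1,8)(W); every one is W ⇒ L
(2,0): the only move is to (1,0)(W), a W ⇒ L
(2,2): moves to (1,2)(W), (2,1)(W); every one is W ⇒ L
(2,4): moves to (1,4)(W), (2,3)(W); every one is W ⇒ L
(2,6): moves to (1,6)(W), (2,5)(W); every one is W ⇒ L
(2,8): moves to (1,8)(W), (2,7)(W); every one is W ⇒ L
(3,1): moves to (2,1)(W), (3,0)(W); every one is W ⇒ L
(3,3): moves to (2,3)(W), (3,2)(W); every one is W ⇒ L
(3,5): moves to (2,5)(W), (3,4)(W); every one is W ⇒ L
(3,7): moves to (2,7)(W), (3,6)(W); every one is W ⇒ L
(3,9): moves to (2,9)(W), (3,8)(W); every one is W ⇒ L
(4,0): the only move is to (3,0)(W), a W ⇒ L
(4,2): moves to (3,2)(W), (4,1)(W); every one is W ⇒ L
(4,4): moves to (3,4)(W), (4,3)(W); every one is W ⇒ L
(4,6): moves to (3,6)(W), (4,5)(W); every one is W ⇒ L
(4,8): moves to (3,8)(W), (4,7)(W); every one is W ⇒ L
(5,1): moves to (4,1)(W), (0,1)(W), (5,0)(W); every one is W ⇒ L
(5,3): moves to (4,3)(W), (0,3)(W), (5,2)(W); every one is W ⇒ L
(5,5): moves to (4,5)(W), (0,5)(W), (5,4)(W); every one is W ⇒ L
(5,7): moves to (4,7)(W), (0,7)(W), (5,6)(W); every one is W ⇒ L
(5,9): moves to (4,9)(W), (0,9)(W), (5,8)(W); every one is W ⇒ L
(6,0): moves to (5,0)(W), (1,0)(W); every one is W ⇒ L
(6,2): moves to (5,2)(W), (1,2)(W), (6,1)(W); every one is W ⇒ L
(6,4): moves to (5,4)(W), (1,4)(W), (6,3)(W); every one is W ⇒ L
(6,6): moves to (5,6)(W), (1,6)(W), (6,5)(W); every one is W ⇒ L
(6,8): moves to (5,8)(W), (1,8)(W), (6,7)(W); every one is W ⇒ L
Every other cell has at least one move into one of the L cells above, so it is W.
(2,9): the move to (1,9) reaches an L cell, so W
(6,4): one of the L cells justified above, so L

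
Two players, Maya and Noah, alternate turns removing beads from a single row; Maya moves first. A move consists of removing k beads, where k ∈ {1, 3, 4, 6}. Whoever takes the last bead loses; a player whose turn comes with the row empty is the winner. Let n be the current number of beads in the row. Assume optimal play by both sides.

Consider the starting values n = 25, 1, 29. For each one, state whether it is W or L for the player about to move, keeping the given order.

25: W, 1: L, 29: L

Use the standard recursion: the mover wins at a terminal position; elsewhere, the mover wins exactly when some move hands the opponent an L position.
n=0: no move; the opponent has just taken the last bead and therefore loses → W
n=1: the only move is to 0(W), a W ⇒ L
n=2: can move to 1, which is L ⇒ W
n=3: moves to 2(W), 0(W); every one is W ⇒ L
n=4: can move to 3, which is L ⇒ W
n=5: can move to 1, which is L ⇒ W
n=6: can move to 3, which is L ⇒ W
n=7: can move to 3, which is L ⇒ W
n=8: moves to 7(W), 5(W), 4(W), 2(W); every one is W ⇒ L
n=9: can move to 8, which is L ⇒ W
n=10: moves to 9(W), 7(W), 6(W), 4(W); every one is W ⇒ L
n=11: can move to 10, which is L ⇒ W
n=12: can move to 8, which is L ⇒ W
n=13: can move to 10, which is L ⇒ W
n=14: can move to 10, which is L ⇒ W
n=15: moves to 14(W), 12(W), 11(W), 9(W); every one is W ⇒ L
n=16: can move to 15, which is L ⇒ W
n=17: moves to 16(W), 14(W), 13(W), 11(W); every one is W ⇒ L
n=18: can move to 17, which is L ⇒ W
n=19: can move to 15, which is L ⇒ W
n=20: can move to 17, which is L ⇒ W
n=21: can move to 17, which is L ⇒ W
n=22: moves to 21(W), 19(W), 18(W), 16(W); every one is W ⇒ L
n=23: can move to 22, which is L ⇒ W
n=24: moves to 23(W), 21(W), 20(W), 18(W); every one is W ⇒ L
n=25: can move to 24, which is L ⇒ W
n=26: can move to 22, which is L ⇒ W
n=27: can move to 24, which is L ⇒ W
n=28: can move to 24, which is L ⇒ W
n=29: moves to 28(W), 26(W), 25(W), 23(W); every one is W ⇒ L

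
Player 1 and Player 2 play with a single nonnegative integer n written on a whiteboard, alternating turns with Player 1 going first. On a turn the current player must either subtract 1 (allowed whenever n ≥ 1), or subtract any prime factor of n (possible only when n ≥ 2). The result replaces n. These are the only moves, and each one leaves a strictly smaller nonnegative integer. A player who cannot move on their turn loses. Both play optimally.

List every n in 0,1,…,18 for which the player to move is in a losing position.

Classify positions by backward induction: terminal positions (no move available) are L. From any other position, the mover wins iff some move reaches an L.
n=0: no move → L
n=1: can move to 0, which is L ⇒ W
n=2: can move to 0, which is L ⇒ W
n=3: can move to 0, which is L ⇒ W
n=4: moves to 2(W), 3(W); every one is W ⇒ L
n=5: can move to 0, which is L ⇒ W
n=6: can move to 4, which is L ⇒ W
n=7: can move to 0, which is L ⇒ W
n=8: moves to 6(W), 7(W); every one is W ⇒ L
n=9: can move to 8, which is L ⇒ W
n=10: can move to 8, which is L ⇒ W
n=11: can move to 0, which is L ⇒ W
n=12: moves to 9(W), 10(W), 11(W); every one is W ⇒ L
n=13: can move to 0, which is L ⇒ W
n=14: can move to 12, which is L ⇒ W
n=15: can move to 12, which is L ⇒ W
n=16: moves to 14(W), 15(W); every one is W ⇒ L
n=17: can move to 0, which is L ⇒ W
n=18: can move to 16, which is L ⇒ W
The losing starting values of n are exactly the entries labelled L in this table (5 of them).

0, 4, 8, 12, 16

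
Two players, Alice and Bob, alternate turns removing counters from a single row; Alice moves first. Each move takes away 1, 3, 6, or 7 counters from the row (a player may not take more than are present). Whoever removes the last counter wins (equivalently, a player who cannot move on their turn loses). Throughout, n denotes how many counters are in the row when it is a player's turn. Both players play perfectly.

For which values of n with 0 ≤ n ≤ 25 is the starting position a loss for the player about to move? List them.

0, 2, 4, 12, 14, 16, 24

Positions with no move are L. A position that does have a move is losing for the player to move precisely when every available move leads to a winning position for the opponent. Fill in the labels:
n=0: no move → L
n=1: W (go to 0, an L position)
n=2: L (sole option 1(W) is W)
n=3: W (go to 2, an L position)
n=4: L (options 3(W), 1(W) are all W)
n=5: W (go to 4, an L position)
n=6: W (go to 0, an L position)
n=7: W (go to 4, an L position)
n=8: W (go to 2, an L position)
n=9: W (go to 2, an L position)
n=10: W (go to 4, an L position)
n=11: W (go to 4, an L position)
n=12: L (options 11(W), 9(W), 6(W), 5(W) are all W)
n=13: W (go to 12, an L position)
n=14: L (options 13(W), 11(W), 8(W), 7(W) are all W)
n=15: W (go to 14, an L position)
n=16: L (options 15(W), 13(W), 10(W), 9(W) are all W)
n=17: W (go to 16, an L position)
n=18: W (go to 12, an L position)
n=19: W (go to 16, an L position)
n=20: W (go to 14, an L position)
n=21: W (go to 14, an L position)
n=22: W (go to 16, an L position)
n=23: W (go to 16, an L position)
n=24: L (options 23(W), 21(W), 18(W), 17(W) are all W)
n=25: W (go to 24, an L position)
The losing starting values of n are exactly the entries labelled L in this table (7 of them).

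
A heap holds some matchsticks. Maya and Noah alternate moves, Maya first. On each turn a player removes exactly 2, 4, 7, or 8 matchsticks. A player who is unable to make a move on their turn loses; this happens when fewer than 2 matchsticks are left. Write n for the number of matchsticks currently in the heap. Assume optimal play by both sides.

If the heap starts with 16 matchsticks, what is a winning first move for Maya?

Work bottom-up. With no move the player to move loses. Otherwise the position is W if at least one move leads to an L position for the opponent, and L if every move leads to a W.
n=0: no move → L
n=1: no move → L
n=2: W (go to 0, an L position)
n=3: W (go to 1, an L position)
n=4: W (go to 0, an L position)
n=5: W (go to 1, an L position)
n=6: L (options 4(W), 2(W) are all W)
n=7: W (go to 0, an L position)
n=8: W (go to 6, an L position)
n=9: W (go to 1, an L position)
n=10: W (go to 6, an L position)
n=11: L (options 9(W), 7(W), 4(W), 3(W) are all W)
n=12: L (options 10(W), 8(W), 5(W), 4(W) are all W)
n=13: W (go to 11, an L position)
n=14: W (go to 12, an L position)
n=15: W (go to 11, an L position)
n=16: W (go to 12, an L position)
From 16, the L positions reachable in one move are: 12.

Remove 4, leaving 12.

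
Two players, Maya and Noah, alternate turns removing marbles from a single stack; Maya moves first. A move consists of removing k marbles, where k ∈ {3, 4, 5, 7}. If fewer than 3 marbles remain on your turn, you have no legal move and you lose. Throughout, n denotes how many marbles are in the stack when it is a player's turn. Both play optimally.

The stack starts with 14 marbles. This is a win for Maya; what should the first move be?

Work bottom-up. With no move the player to move loses. Otherwise the position is W if at least one move leads to an L position for the opponent, and L if every move leads to a W.
n=0: no move → L
n=1: no move → L
n=2: no move → L
n=3: reaches L-position 0 → W
n=4: reaches L-position 1 → W
n=5: reaches L-position 2 → W
n=6: reaches L-position 2 → W
n=7: reaches L-position 2 → W
n=8: reaches L-position 1 → W
n=9: reaches L-position 2 → W
n=10: only reaches 7(W), 6(W), 5(W), 3(W), all W → L
n=11: only reaches 8(W), 7(W), 6(W), 4(W), all W → L
n=12: only reaches 9(W), 8(W), 7(W), 5(W), all W → L
n=13: reaches L-position 10 → W
n=14: reaches L-position 11 → W
From 14, the L positions reachable in one move are: 11, 10. Any move reaching one of these is winning.

Remove 3, leaving 11.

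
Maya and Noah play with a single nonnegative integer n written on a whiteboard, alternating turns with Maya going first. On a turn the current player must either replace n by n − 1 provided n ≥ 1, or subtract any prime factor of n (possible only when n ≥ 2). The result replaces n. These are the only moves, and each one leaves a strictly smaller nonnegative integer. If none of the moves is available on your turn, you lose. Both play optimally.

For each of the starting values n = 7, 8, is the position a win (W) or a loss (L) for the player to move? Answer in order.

7: W, 8: L

Label each position W (a win for the player to move) or L (a loss). A position with no legal move is L; any other position is W exactly when some move reaches an L, and L when every move reaches a W.
n=0: no move → L
n=1: can move to 0, which is L ⇒ W
n=2: can move to 0, which is L ⇒ W
n=3: can move to 0, which is L ⇒ W
n=4: moves to 2(W), 3(W); every one is W ⇒ L
n=5: can move to 0, which is L ⇒ W
n=6: can move to 4, which is L ⇒ W
n=7: can move to 0, which is L ⇒ W
n=8: moves to 6(W), 7(W); every one is W ⇒ L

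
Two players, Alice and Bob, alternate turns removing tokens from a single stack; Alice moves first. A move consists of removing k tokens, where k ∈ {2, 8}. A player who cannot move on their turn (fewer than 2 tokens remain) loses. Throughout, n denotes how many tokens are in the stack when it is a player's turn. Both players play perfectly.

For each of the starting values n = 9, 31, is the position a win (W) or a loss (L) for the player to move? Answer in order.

9: W, 31: L

Positions with no move are L. A position that does have a move is losing for the player to move precisely when every available move leads to a winning position for the opponent. Fill in the labels:
n=0: no move → L
n=1: no move → L
n=2: reaches L-position 0 → W
n=3: reaches L-position 1 → W
n=4: only reaches 2(W), which is W → L
n=5: only reaches 3(W), which is W → L
n=6: reaches L-position 4 → W
n=7: reaches L-position 5 → W
n=8: reaches L-position 0 → W
n=9: reaches L-position 1 → W
n=10: only reaches 8(W), 2(W), all W → L
n=11: only reaches 9(W), 3(W), all W → L
n=12: reaches L-position 10 → W
n=13: reaches L-position 11 → W
n=14: only reaches 12(W), 6(W), all W → L
n=15: only reaches 13(W), 7(W), all W → L
n=16: reaches L-position 14 → W
n=17: reaches L-position 15 → W
n=18: reaches L-position 10 → W
n=19: reaches L-position 11 → W
n=20: only reaches 18(W), 12(W), all W → L
n=21: only reaches 19(W), 13(W), all W → L
n=22: reaches L-position 20 → W
n=23: reaches L-position 21 → W
n=24: only reaches 22(W), 16(W), all W → L
n=25: only reaches 23(W), 17(W), all W → L
n=26: reaches L-position 24 → W
n=27: reaches L-position 25 → W
n=28: reaches L-position 20 → W
n=29: reaches L-position 21 → W
n=30: only reaches 28(W), 22(W), all W → L
n=31: only reaches 29(W), 23(W), all W → L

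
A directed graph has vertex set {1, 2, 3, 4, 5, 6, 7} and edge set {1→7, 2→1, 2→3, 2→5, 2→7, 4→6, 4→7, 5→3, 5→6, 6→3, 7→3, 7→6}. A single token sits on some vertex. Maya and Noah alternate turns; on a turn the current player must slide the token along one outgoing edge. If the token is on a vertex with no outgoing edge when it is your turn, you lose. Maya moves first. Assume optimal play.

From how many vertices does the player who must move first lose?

3

Build the W/L table. Terminal = L. A non-terminal position is W if it has a move to some L; otherwise it is L.
Every edge goes from a vertex to one that appears earlier in the order 3, 6, 7, 5, 1, 2, 4, so processing vertices in that order labels each vertex after all of its successors.
3: no outgoing edge → L
6: reaches L-position 3 → W
7: reaches L-position 3 → W
5: reaches L-position 3 → W
1: only reaches 7(W), which is W → L
2: reaches L-position 1 → W
4: only reaches 7(W), 6(W), all W → L
The L vertices are 1, 3, 4; that is 3 in all.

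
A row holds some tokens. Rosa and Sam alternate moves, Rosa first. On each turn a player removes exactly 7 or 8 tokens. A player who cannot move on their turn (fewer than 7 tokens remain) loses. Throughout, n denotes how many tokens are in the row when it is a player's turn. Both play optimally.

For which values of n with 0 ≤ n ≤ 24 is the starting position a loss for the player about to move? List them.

Build the W/L table. Terminal = L. A non-terminal position is W if it has a move to some L; otherwise it is L.
n=0: no move → L
n=1: no move → L
n=2: no move → L
n=3: no move → L
n=4: no move → L
n=5: no move → L
n=6: no move → L
n=7: reaches L-position 0 → W
n=8: reaches L-position 1 → W
n=9: reaches L-position 2 → W
n=10: reaches L-position 3 → W
n=11: reaches L-position 4 → W
n=12: reaches L-position 5 → W
n=13: reaches L-position 6 → W
n=14: reaches L-position 6 → W
n=15: only reaches 8(W), 7(W), all W → L
n=16: only reaches 9(W), 8(W), all W → L
n=17: only reaches 10(W), 9(W), all W → L
n=18: only reaches 11(W), 10(W), all W → L
n=19: only reaches 12(W), 11(W), all W → L
n=20: only reaches 13(W), 12(W), all W → L
n=21: only reaches 14(W), 13(W), all W → L
n=22: reaches L-position 15 → W
n=23: reaches L-position 16 → W
n=24: reaches L-position 17 → W
The losing starting values of n are exactly the entries labelled L in this table (14 of them).

0, 1, 2, 3, 4, 5, 6, 15, 16, 17, 18, 19, 20, 21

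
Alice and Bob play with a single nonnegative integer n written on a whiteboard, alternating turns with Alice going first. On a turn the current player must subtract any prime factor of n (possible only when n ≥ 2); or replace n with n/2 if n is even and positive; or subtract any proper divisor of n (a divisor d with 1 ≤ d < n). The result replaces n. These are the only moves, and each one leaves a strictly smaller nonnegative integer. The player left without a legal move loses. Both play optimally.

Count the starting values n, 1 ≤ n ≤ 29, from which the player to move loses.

Classify positions by backward induction: terminal positions (no move available) are L. From any other position, the mover wins iff some move reaches an L.
n=0: no move → L
n=1: no move → L
n=2: W (go to 0, an L position)
n=3: W (go to 0, an L position)
n=4: L (options 2(W), 3(W) are all W)
n=5: W (go to 0, an L position)
n=6: W (go to 4, an L position)
n=7: W (go to 0, an L position)
n=8: W (go to 4, an L position)
n=9: L (options 6(W), 8(W) are all W)
n=10: W (go to 9, an L position)
n=11: W (go to 0, an L position)
n=12: W (go to 9, an L position)
n=13: W (go to 0, an L position)
n=14: L (options 7(W), 12(W), 13(W) are all W)
n=15: W (go to 14, an L position)
n=16: W (go to 14, an L position)
n=17: W (go to 0, an L position)
n=18: W (go to 9, an L position)
n=19: W (go to 0, an L position)
n=20: L (options 10(W), 15(W), 16(W), 18(W), 19(W) are all W)
n=21: W (go to 14, an L position)
n=22: W (go to 20, an L position)
n=23: W (go to 0, an L position)
n=24: W (go to 20, an L position)
n=25: W (go to 20, an L position)
n=26: L (options 13(W), 24(W), 25(W) are all W)
n=27: W (go to 26, an L position)
n=28: W (go to 14, an L position)
n=29: W (go to 0, an L position)
L entries with 1 ≤ n ≤ 29 (n=0 is outside the asked range and is not counted): n = 1, 4, 9, 14, 20, 26; that makes 6.

6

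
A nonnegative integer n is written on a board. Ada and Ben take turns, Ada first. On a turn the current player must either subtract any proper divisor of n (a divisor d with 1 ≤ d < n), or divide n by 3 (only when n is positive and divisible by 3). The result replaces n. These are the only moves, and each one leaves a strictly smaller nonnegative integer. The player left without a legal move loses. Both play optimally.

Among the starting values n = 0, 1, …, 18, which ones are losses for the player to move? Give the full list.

0, 1, 4, 7, 9, 11, 13, 15, 17

Classify positions by backward induction: terminal positions (no move available) are L. From any other position, the mover wins iff some move reaches an L.
n=0: no move → L
n=1: no move → L
n=2: W (go to 1, an L position)
n=3: W (go to 1, an L position)
n=4: L (options 2(W), 3(W) are all W)
n=5: W (go to 4, an L position)
n=6: W (go to 4, an L position)
n=7: L (sole option 6(W) is W)
n=8: W (go to 4, an L position)
n=9: L (options 3(W), 6(W), 8(W) are all W)
n=10: W (go to 9, an L position)
n=11: L (sole option 10(W) is W)
n=12: W (go to 4, an L position)
n=13: L (sole option 12(W) is W)
n=14: W (go to 7, an L position)
n=15: L (options 5(W), 10(W), 12(W), 14(W) are all W)
n=16: W (go to 15, an L position)
n=17: L (sole option 16(W) is W)
n=18: W (go to 9, an L position)
Reading off the rows marked L gives the requested list; there are 9 such values of n.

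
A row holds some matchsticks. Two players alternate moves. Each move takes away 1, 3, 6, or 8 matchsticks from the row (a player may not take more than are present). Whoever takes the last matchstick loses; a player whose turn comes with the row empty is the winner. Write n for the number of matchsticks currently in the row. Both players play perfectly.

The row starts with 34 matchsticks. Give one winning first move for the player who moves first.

Positions with no move are W. A position that does have a move is losing for the player to move precisely when every available move leads to a winning position for the opponent. Fill in the labels:
n=0: no move; the opponent has just taken the last matchstick and therefore loses → W
n=1: only reaches 0(W), which is W → L
n=2: reaches L-position 1 → W
n=3: only reaches 2(W), 0(W), all W → L
n=4: reaches L-position 3 → W
n=5: only reaches 4(W), 2(W), all W → L
n=6: reaches L-position 5 → W
n=7: reaches L-position 1 → W
n=8: reaches L-position 5 → W
n=9: reaches L-position 3 → W
n=10: only reaches 9(W), 7(W), 4(W), 2(W), all W → L
n=11: reaches L-position 10 → W
n=12: only reaches 11(W), 9(W), 6(W), 4(W), all W → L
n=13: reaches L-position 12 → W
n=14: only reaches 13(W), 11(W), 8(W), 6(W), all W → L
n=15: reaches L-position 14 → W
n=16: reaches L-position 10 → W
n=17: reaches L-position 14 → W
n=18: reaches L-position 12 → W
n=19: only reaches 18(W), 16(W), 13(W), 11(W), all W → L
n=20: reaches L-position 19 → W
n=21: only reaches 20(W), 18(W), 15(W), 13(W), all W → L
n=22: reaches L-position 21 → W
n=23: only reaches 22(W), 20(W), 17(W), 15(W), all W → L
n=24: reaches L-position 23 → W
n=25: reaches L-position 19 → W
n=26: reaches L-position 23 → W
n=27: reaches L-position 21 → W
n=28: only reaches 27(W), 25(W), 22(W), 20(W), all W → L
n=29: reaches L-position 28 → W
n=30: only reaches 29(W), 27(W), 24(W), 22(W), all W → L
n=31: reaches L-position 30 → W
n=32: only reaches 31(W), 29(W), 26(W), 24(W), all W → L
n=33: reaches L-position 32 → W
n=34: reaches L-position 28 → W
From 34, the L positions reachable in one move are: 28.

Remove 6, leaving 28.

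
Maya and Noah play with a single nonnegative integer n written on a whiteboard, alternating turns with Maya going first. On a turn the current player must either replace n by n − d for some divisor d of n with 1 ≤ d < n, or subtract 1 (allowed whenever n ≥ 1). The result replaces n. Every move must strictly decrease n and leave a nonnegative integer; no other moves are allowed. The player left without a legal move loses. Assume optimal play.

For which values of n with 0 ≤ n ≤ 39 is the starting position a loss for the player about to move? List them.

0, 2, 5, 7, 9, 11, 13, 15, 17, 19, 21, 23, 25, 27, 29, 31, 33, 35, 37, 39

Work bottom-up. With no move the player to move loses. Otherwise the position is W if at least one move leads to an L position for the opponent, and L if every move leads to a W.
n=0: no move → L
n=1: reaches L-position 0 → W
n=2: only reaches 1(W), which is W → L
n=3: reaches L-position 2 → W
n=4: reaches L-position 2 → W
n=5: only reaches 4(W), which is W → L
n=6: reaches L-position 5 → W
n=7: only reaches 6(W), which is W → L
n=8: reaches L-position 7 → W
n=9: only reaches 6(W), 8(W), all W → L
n=10: reaches L-position 5 → W
n=11: only reaches 10(W), which is W → L
n=12: reaches L-position 9 → W
n=13: only reaches 12(W), which is W → L
n=14: reaches L-position 7 → W
n=15: only reaches 10(W), 12(W), 14(W), all W → L
n=16: reaches L-position 15 → W
n=17: only reaches 16(W), which is W → L
n=18: reaches L-position 9 → W
n=19: only reaches 18(W), which is W → L
n=20: reaches L-position 15 → W
n=21: only reaches 14(W), 18(W), 20(W), all W → L
n=22: reaches L-position 11 → W
n=23: only reaches 22(W), which is W → L
n=24: reaches L-position 21 → W
n=25: only reaches 20(W), 24(W), all W → L
n=26: reaches L-position 13 → W
n=27: only reaches 18(W), 24(W), 26(W), all W → L
n=28: reaches L-position 21 → W
n=29: only reaches 28(W), which is W → L
n=30: reaches L-position 15 → W
n=31: only reaches 30(W), which is W → L
n=32: reaches L-position 31 → W
n=33: only reaches 22(W), 30(W), 32(W), all W → L
n=34: reaches L-position 17 → W
n=35: only reaches 28(W), 30(W), 34(W), all W → L
n=36: reaches L-position 27 → W
n=37: only reaches 36(W), which is W → L
n=38: reaches L-position 19 → W
n=39: only reaches 26(W), 36(W), 38(W), all W → L
The losing starting values of n are exactly the entries labelled L in this table (20 of them).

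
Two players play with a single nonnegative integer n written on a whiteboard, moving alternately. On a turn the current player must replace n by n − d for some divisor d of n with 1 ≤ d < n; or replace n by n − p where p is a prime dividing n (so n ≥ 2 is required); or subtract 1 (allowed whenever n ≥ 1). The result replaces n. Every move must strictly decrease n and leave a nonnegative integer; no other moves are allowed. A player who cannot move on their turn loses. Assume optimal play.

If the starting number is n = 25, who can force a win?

The first player wins.

Use the standard recursion: the mover loses at a terminal position; elsewhere, the mover wins exactly when some move hands the opponent an L position.
n=0: no move → L
n=1: reaches L-position 0 → W
n=2: reaches L-position 0 → W
n=3: reaches L-position 0 → W
n=4: only reaches 2(W), 3(W), all W → L
n=5: reaches L-position 0 → W
n=6: reaches L-position 4 → W
n=7: reaches L-position 0 → W
n=8: reaches L-position 4 → W
n=9: only reaches 6(W), 8(W), all W → L
n=10: reaches L-position 9 → W
n=11: reaches L-position 0 → W
n=12: reaches L-position 9 → W
n=13: reaches L-position 0 → W
n=14: only reaches 7(W), 12(W), 13(W), all W → L
n=15: reaches L-position 14 → W
n=16: reaches L-position 14 → W
n=17: reaches L-position 0 → W
n=18: reaches L-position 9 → W
n=19: reaches L-position 0 → W
n=20: only reaches 10(W), 15(W), 16(W), 18(W), 19(W), all W → L
n=21: reaches L-position 14 → W
n=22: reaches L-position 20 → W
n=23: reaches L-position 0 → W
n=24: reaches L-position 20 → W
n=25: reaches L-position 20 → W
From 25 the player to move can move to 20, reaching an L position.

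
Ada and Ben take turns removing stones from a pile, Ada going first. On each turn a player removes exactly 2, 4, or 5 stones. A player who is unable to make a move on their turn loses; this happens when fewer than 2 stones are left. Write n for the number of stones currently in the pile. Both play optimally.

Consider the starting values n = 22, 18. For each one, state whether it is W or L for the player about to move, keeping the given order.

22: L, 18: W

Build the W/L table. Terminal = L. A non-terminal position is W if it has a move to some L; otherwise it is L.
n=0: no move → L
n=1: no move → L
n=2: reaches L-position 0 → W
n=3: reaches L-position 1 → W
n=4: reaches L-position 0 → W
n=5: reaches L-position 1 → W
n=6: reaches L-position 1 → W
n=7: only reaches 5(W), 3(W), 2(W), all W → L
n=8: only reaches 6(W), 4(W), 3(W), all W → L
n=9: reaches L-position 7 → W
n=10: reaches L-position 8 → W
n=11: reaches L-position 7 → W
n=12: reaches L-position 8 → W
n=13: reaches L-position 8 → W
n=14: only reaches 12(W), 10(W), 9(W), all W → L
n=15: only reaches 13(W), 11(W), 10(W), all W → L
n=16: reaches L-position 14 → W
n=17: reaches L-position 15 → W
n=18: reaches L-position 14 → W
n=19: reaches L-position 15 → W
n=20: reaches L-position 15 → W
n=21: only reaches 19(W), 17(W), 16(W), all W → L
n=22: only reaches 20(W), 18(W), 17(W), all W → L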